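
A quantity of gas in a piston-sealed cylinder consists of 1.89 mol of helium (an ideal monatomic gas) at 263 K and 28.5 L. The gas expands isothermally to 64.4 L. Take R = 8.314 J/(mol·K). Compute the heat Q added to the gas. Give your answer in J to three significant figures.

Q ≈ 3370 J

Isothermal ⇒ ΔU = 0, so Q = W = nRT ln(V₂/V₁).
Q = (1.89)(8.314)(263) ln(64.4/28.5) = 4133 × 0.8152 = 3369 J.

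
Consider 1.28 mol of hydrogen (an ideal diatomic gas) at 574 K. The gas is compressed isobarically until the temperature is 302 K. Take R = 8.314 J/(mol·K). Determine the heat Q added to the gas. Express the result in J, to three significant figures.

Q ≈ -10100 J

Isobaric: W = nRΔT = (1.28)(8.314)(-272) = -2895 J.
ΔU = nCᵥΔT with Cᵥ = 5R/2: ΔU = (1.28)(20.79)(-272) = -7237 J.
Q = ΔU + W = -7237 − 2895 = -10131 J.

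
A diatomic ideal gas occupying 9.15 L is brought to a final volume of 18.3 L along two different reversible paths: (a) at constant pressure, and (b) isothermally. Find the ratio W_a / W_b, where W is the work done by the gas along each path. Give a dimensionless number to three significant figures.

W_a / W_b ≈ 1.44

Path (a) isobaric: W = P₁(V₂ − V₁) → W_a/(P₁V₁) = 1.
Path (b) isothermal: W = P₁V₁ ln(V₂/V₁) → W_b/(P₁V₁) = 0.6931.
W_a / W_b = 1 / 0.6931 = 1.443.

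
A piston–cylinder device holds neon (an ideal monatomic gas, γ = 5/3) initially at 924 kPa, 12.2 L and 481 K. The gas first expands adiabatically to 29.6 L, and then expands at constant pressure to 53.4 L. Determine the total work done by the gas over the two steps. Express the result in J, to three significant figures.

Step 1 (adiabatic): W = (P₁V₁ − P₂V₂)/(γ−1) = (11273 − 6243)/0.667 = 7544 J.
After step 1: P = 210.9 kPa, V = 29.6 L, T = 266.4 K.
Step 2 (isobaric): W = PΔV = (210.9 kPa)(53.4 − 29.6 L) = 5020 J.
W_total = 7544 + 5020 = 12564 J.

W_total ≈ 12600 J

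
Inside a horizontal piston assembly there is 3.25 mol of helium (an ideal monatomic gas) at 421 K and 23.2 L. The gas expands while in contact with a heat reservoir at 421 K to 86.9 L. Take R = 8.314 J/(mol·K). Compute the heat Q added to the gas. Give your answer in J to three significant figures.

Q ≈ 15000 J

Isothermal ⇒ ΔU = 0, so Q = W = nRT ln(V₂/V₁).
Q = (3.25)(8.314)(421) ln(86.9/23.2) = 11376 × 1.321 = 15023 J.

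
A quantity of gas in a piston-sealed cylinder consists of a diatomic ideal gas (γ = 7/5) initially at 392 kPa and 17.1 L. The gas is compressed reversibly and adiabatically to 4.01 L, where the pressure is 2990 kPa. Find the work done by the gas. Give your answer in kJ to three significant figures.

Adiabatic: W = (P₁V₁ − P₂V₂)/(γ − 1) with γ = 7/5.
P₁V₁ = 6703 J, P₂V₂ = 11990 J.
W = (6703 − 11990) / 0.4 = -13217 J.

W ≈ -13.2 kJ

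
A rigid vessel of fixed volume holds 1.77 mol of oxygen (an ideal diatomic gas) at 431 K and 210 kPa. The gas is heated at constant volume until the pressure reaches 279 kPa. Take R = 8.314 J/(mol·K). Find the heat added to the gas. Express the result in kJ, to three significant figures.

Constant volume ⇒ W = 0, so Q = ΔU = nCᵥΔT with Cᵥ = 5R/2 = 20.79 J/(mol·K).
At constant V, T₂/T₁ = P₂/P₁ ⇒ ΔT = T₁(P₂/P₁ − 1) = 431·(279/210 − 1) = 141.6 K.
ΔU = (1.77)(20.79)(141.6) = 5210 J.

Q ≈ 5.21 kJ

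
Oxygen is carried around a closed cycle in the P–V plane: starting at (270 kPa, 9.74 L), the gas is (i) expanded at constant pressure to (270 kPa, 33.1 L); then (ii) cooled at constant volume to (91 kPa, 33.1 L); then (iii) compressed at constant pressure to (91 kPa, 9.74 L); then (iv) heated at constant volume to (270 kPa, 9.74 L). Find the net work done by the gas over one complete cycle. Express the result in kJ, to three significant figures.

Constant-volume legs do no work.
W(i) = (270)(33.1 − 9.74) = 6307 J; W(iii) = (91)(9.74 − 33.1) = -2126 J.
W_net = 6307 − 2126 = 4181 J (the clockwise enclosed area).

W_net ≈ 4.18 kJ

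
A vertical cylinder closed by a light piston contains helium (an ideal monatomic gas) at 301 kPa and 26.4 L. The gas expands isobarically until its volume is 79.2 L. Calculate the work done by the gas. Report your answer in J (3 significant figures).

W ≈ 15900 J

Isobaric: W = P ΔV.
W = (301 kPa)(79.2 − 26.4 L) = (301)(52.8) = 15893 J.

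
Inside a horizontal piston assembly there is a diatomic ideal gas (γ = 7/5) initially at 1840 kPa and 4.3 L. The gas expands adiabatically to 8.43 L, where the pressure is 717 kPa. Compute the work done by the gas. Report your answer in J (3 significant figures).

Adiabatic: W = (P₁V₁ − P₂V₂)/(γ − 1) with γ = 7/5.
P₁V₁ = 7912 J, P₂V₂ = 6044 J.
W = (7912 − 6044) / 0.4 = 4669 J.

W ≈ 4670 J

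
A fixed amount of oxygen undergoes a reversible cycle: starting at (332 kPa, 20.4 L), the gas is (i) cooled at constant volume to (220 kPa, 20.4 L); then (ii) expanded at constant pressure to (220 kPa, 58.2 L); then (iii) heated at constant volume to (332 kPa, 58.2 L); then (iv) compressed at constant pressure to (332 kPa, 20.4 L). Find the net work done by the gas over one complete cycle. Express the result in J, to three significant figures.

Constant-volume legs do no work.
W(ii) = (220)(58.2 − 20.4) = 8316 J; W(iv) = (332)(20.4 − 58.2) = -12550 J.
W_net = 8316 − 12550 = -4234 J (the counter-clockwise enclosed area).

W_net ≈ -4230 J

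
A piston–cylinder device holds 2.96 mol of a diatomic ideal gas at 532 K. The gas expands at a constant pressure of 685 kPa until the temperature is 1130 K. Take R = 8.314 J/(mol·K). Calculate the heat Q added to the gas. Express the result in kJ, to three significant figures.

Q ≈ 51.5 kJ

Isobaric: W = nRΔT = (2.96)(8.314)(598) = 14716 J.
ΔU = nCᵥΔT with Cᵥ = 5R/2: ΔU = (2.96)(20.79)(598) = 36791 J.
Q = ΔU + W = 36791 + 14716 = 51508 J.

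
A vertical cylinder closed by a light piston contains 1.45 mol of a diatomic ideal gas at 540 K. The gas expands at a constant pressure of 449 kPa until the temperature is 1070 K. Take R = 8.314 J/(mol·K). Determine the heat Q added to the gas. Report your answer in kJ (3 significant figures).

Q ≈ 22.4 kJ

Isobaric: W = nRΔT = (1.45)(8.314)(530) = 6389 J.
ΔU = nCᵥΔT with Cᵥ = 5R/2: ΔU = (1.45)(20.79)(530) = 15973 J.
Q = ΔU + W = 15973 + 6389 = 22363 J.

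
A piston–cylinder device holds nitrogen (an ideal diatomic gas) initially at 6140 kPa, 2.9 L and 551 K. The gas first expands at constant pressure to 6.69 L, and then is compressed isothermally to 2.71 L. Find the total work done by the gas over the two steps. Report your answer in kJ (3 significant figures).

Step 1 (isobaric): W = PΔV = (6140 kPa)(6.69 − 2.9 L) = 23271 J.
After step 1: P = 6140 kPa, V = 6.69 L, T = 1271 K.
Step 2 (isothermal): W = P₁V₁ ln(V₂/V₁) = (41077) ln(2.71/6.69) = -37119 J.
W_total = 23271 − 37119 = -13849 J.

W_total ≈ -13.8 kJ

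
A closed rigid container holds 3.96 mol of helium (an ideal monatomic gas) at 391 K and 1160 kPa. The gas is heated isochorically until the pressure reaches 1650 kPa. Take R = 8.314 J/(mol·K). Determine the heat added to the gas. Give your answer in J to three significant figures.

Constant volume ⇒ W = 0, so Q = ΔU = nCᵥΔT with Cᵥ = 3R/2 = 12.47 J/(mol·K).
At constant V, T₂/T₁ = P₂/P₁ ⇒ ΔT = T₁(P₂/P₁ − 1) = 391·(1650/1160 − 1) = 165.2 K.
ΔU = (3.96)(12.47)(165.2) = 8157 J.

Q ≈ 8160 J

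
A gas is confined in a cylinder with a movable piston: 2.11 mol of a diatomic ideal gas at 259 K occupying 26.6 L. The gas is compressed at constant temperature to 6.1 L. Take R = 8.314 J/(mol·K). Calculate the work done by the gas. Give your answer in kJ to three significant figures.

W ≈ -6.69 kJ

Isothermal: W = nRT ln(V₂/V₁).
W = (2.11)(8.314)(259) × ln(6.1/26.6)
  = 4544 × -1.473
W_by_gas = -6691 J.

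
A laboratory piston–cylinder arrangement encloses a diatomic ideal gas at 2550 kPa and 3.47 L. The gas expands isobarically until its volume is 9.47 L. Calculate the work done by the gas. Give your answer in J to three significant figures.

W ≈ 15300 J

Isobaric: W = P ΔV.
W = (2550 kPa)(9.47 − 3.47 L) = (2550)(6) = 15300 J.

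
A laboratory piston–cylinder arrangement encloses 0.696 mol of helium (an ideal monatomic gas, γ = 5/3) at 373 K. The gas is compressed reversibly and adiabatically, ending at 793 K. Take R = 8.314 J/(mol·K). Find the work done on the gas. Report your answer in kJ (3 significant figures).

Adiabatic ⇒ Q = 0, so W_by = −ΔU = nCᵥ(T₁ − T₂).
Cᵥ = 3R/2 = 12.47 J/(mol·K).
W = (0.696)(12.47)(373 − 793) = -3646 J.
Work on gas = −W_by = 3646 J.

W ≈ 3.65 kJ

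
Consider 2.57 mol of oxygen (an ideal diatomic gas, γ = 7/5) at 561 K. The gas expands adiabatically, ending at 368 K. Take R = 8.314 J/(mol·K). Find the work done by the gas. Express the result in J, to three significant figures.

Adiabatic ⇒ Q = 0, so W_by = −ΔU = nCᵥ(T₁ − T₂).
Cᵥ = 5R/2 = 20.79 J/(mol·K).
W = (2.57)(20.79)(561 − 368) = 10310 J.

W ≈ 10300 J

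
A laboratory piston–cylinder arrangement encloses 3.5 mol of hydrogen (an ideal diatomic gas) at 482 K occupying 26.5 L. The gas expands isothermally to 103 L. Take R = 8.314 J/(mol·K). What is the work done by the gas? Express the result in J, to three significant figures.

W ≈ 19000 J

Isothermal: W = nRT ln(V₂/V₁).
W = (3.5)(8.314)(482) × ln(103/26.5)
  = 14026 × 1.358
W_by_gas = 19041 J.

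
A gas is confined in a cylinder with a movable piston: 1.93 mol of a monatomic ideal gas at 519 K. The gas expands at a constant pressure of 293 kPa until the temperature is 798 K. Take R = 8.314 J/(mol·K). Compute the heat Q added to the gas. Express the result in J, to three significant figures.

Isobaric: W = nRΔT = (1.93)(8.314)(279) = 4477 J.
ΔU = nCᵥΔT with Cᵥ = 3R/2: ΔU = (1.93)(12.47)(279) = 6715 J.
Q = ΔU + W = 6715 + 4477 = 11192 J.

Q ≈ 11200 J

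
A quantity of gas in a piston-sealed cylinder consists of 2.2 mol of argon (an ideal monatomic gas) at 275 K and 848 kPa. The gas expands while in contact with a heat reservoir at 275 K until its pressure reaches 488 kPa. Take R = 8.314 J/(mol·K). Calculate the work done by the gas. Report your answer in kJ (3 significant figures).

W ≈ 2.78 kJ

Isothermal process: W = nRT ln(V₂/V₁) = nRT ln(P₁/P₂).
W = (2.2)(8.314)(275) × ln(848/488)
  = 5030 × ln(1.738) = 5030 × 0.5526
W_by_gas = 2779 J.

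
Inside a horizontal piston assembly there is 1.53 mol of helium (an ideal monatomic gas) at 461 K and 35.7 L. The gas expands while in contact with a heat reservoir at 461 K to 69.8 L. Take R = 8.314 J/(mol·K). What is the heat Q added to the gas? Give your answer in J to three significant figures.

Isothermal ⇒ ΔU = 0, so Q = W = nRT ln(V₂/V₁).
Q = (1.53)(8.314)(461) ln(69.8/35.7) = 5864 × 0.6705 = 3932 J.

Q ≈ 3930 J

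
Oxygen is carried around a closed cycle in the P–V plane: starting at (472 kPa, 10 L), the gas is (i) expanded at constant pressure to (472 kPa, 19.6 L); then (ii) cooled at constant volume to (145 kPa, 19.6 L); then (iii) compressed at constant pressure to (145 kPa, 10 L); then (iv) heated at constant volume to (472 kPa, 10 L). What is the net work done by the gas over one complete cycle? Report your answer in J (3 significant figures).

Constant-volume legs do no work.
W(i) = (472)(19.6 − 10) = 4531 J; W(iii) = (145)(10 − 19.6) = -1392 J.
W_net = 4531 − 1392 = 3139 J (the clockwise enclosed area).

W_net ≈ 3140 J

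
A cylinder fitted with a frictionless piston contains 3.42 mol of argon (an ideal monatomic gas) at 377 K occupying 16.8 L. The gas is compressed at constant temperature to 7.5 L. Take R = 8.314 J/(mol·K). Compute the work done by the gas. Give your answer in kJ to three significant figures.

Isothermal: W = nRT ln(V₂/V₁).
W = (3.42)(8.314)(377) × ln(7.5/16.8)
  = 10720 × -0.8065
W_by_gas = -8645 J.

W ≈ -8.65 kJ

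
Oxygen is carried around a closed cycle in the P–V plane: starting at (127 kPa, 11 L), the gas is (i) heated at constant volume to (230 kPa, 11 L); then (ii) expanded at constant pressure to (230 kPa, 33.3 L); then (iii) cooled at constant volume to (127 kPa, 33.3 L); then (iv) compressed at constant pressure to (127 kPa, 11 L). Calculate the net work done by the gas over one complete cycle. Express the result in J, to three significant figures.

W_net ≈ 2300 J

Constant-volume legs do no work.
W(ii) = (230)(33.3 − 11) = 5129 J; W(iv) = (127)(11 − 33.3) = -2832 J.
W_net = 5129 − 2832 = 2297 J (the clockwise enclosed area).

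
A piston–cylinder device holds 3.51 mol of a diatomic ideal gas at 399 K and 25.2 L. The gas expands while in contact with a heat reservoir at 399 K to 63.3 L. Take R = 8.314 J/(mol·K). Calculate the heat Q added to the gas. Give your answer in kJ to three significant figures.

Q ≈ 10.7 kJ

Isothermal ⇒ ΔU = 0, so Q = W = nRT ln(V₂/V₁).
Q = (3.51)(8.314)(399) ln(63.3/25.2) = 11644 × 0.921 = 10724 J.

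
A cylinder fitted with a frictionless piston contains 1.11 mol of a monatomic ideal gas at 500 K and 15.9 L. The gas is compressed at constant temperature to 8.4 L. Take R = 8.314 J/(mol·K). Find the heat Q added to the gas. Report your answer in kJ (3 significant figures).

Isothermal ⇒ ΔU = 0, so Q = W = nRT ln(V₂/V₁).
Q = (1.11)(8.314)(500) ln(8.4/15.9) = 4614 × -0.6381 = -2944 J.

Q ≈ -2.94 kJ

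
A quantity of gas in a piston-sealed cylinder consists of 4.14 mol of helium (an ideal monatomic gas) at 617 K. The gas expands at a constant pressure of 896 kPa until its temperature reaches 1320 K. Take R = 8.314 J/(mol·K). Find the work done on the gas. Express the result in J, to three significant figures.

Isobaric: W = P ΔV = nR ΔT.
W = (4.14)(8.314)(1320 − 617) = 24197 J.
Work on gas = −W_by = -24197 J.

W ≈ -24200 J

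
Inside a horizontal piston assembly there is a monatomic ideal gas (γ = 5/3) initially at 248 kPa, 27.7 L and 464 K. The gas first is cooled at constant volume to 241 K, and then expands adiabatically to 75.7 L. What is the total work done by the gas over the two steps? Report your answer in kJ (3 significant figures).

Step 1 (isochoric): W = 0 (constant volume).
After step 1: P = 128.8 kPa (V unchanged).
Step 2 (adiabatic): W = (P₁V₁ − P₂V₂)/(γ−1) = (3568 − 1825)/0.667 = 2614 J.
W_total = 0 + 2614 = 2614 J.

W_total ≈ 2.61 kJ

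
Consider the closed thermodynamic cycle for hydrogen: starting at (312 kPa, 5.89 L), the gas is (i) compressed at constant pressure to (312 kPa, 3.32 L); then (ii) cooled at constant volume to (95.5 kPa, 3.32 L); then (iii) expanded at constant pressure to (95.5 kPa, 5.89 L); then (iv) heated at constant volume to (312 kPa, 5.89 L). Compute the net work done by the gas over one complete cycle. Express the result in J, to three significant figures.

Constant-volume legs do no work.
W(i) = (312)(3.32 − 5.89) = -801.8 J; W(iii) = (95.5)(5.89 − 3.32) = 245.4 J.
W_net = -801.8 + 245.4 = -556.4 J (the counter-clockwise enclosed area).

W_net ≈ -556 J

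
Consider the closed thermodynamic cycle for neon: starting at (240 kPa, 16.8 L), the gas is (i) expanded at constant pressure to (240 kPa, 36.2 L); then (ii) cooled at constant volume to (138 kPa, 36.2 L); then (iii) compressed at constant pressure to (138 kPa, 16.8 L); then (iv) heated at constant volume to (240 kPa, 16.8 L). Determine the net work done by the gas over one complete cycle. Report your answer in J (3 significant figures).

Constant-volume legs do no work.
W(i) = (240)(36.2 − 16.8) = 4656 J; W(iii) = (138)(16.8 − 36.2) = -2677 J.
W_net = 4656 − 2677 = 1979 J (the clockwise enclosed area).

W_net ≈ 1980 J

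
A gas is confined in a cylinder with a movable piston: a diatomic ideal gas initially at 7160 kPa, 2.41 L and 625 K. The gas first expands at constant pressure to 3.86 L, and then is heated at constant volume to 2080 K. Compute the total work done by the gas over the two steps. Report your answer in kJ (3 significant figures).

W_total ≈ 10.4 kJ

Step 1 (isobaric): W = PΔV = (7160 kPa)(3.86 − 2.41 L) = 10382 J.
Step 2 (isochoric): W = 0 (constant volume).
W_total = 10382 + 0 = 10382 J.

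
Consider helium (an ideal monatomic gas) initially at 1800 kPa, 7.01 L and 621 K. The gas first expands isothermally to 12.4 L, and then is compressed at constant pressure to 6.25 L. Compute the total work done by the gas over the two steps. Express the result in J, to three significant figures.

Step 1 (isothermal): W = P₁V₁ ln(V₂/V₁) = (12618) ln(12.4/7.01) = 7197 J.
After step 1: P = 1018 kPa, V = 12.4 L, T = 621 K.
Step 2 (isobaric): W = PΔV = (1018 kPa)(6.25 − 12.4 L) = -6258 J.
W_total = 7197 − 6258 = 938.7 J.

W_total ≈ 939 J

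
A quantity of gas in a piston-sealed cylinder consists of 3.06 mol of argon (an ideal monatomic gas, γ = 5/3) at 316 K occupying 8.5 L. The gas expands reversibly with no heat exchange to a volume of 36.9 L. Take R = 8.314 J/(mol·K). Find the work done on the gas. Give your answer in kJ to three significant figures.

Adiabatic: TV^(γ−1) = const with γ = 5/3.
T₂ = T₁ (V₁/V₂)^(γ−1) = 316 × (8.5/36.9)^0.667 = 316 × 0.3758 = 118.7 K.
W_by = nCᵥ(T₁ − T₂) = (3.06)(12.47)(316 − 118.7) = 7527 J.
Work on gas = −W_by = -7527 J.

W ≈ -7.53 kJ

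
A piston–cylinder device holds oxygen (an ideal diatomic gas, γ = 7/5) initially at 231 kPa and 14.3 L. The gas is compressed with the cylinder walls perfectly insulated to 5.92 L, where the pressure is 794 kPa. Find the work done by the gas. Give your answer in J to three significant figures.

W ≈ -3490 J

Adiabatic: W = (P₁V₁ − P₂V₂)/(γ − 1) with γ = 7/5.
P₁V₁ = 3303 J, P₂V₂ = 4700 J.
W = (3303 − 4700) / 0.4 = -3493 J.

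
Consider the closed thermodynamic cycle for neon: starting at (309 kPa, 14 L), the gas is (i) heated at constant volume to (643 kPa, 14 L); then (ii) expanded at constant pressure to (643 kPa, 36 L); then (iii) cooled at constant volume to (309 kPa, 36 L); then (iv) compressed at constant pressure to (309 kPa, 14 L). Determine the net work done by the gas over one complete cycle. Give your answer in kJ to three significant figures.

Constant-volume legs do no work.
W(ii) = (643)(36 − 14) = 14146 J; W(iv) = (309)(14 − 36) = -6798 J.
W_net = 14146 − 6798 = 7348 J (the clockwise enclosed area).

W_net ≈ 7.35 kJ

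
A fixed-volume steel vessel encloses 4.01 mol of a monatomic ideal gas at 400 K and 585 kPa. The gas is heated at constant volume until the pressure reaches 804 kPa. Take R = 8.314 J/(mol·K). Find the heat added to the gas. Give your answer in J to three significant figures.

Constant volume ⇒ W = 0, so Q = ΔU = nCᵥΔT with Cᵥ = 3R/2 = 12.47 J/(mol·K).
At constant V, T₂/T₁ = P₂/P₁ ⇒ ΔT = T₁(P₂/P₁ − 1) = 400·(804/585 − 1) = 149.7 K.
ΔU = (4.01)(12.47)(149.7) = 7488 J.

Q ≈ 7490 J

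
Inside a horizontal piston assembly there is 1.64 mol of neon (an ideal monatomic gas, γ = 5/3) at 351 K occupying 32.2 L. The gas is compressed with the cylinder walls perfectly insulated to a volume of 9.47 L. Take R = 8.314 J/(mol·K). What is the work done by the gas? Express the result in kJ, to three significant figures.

W ≈ -9.05 kJ

Adiabatic: TV^(γ−1) = const with γ = 5/3.
T₂ = T₁ (V₁/V₂)^(γ−1) = 351 × (32.2/9.47)^0.667 = 351 × 2.261 = 793.7 K.
W_by = nCᵥ(T₁ − T₂) = (1.64)(12.47)(351 − 793.7) = -9054 J.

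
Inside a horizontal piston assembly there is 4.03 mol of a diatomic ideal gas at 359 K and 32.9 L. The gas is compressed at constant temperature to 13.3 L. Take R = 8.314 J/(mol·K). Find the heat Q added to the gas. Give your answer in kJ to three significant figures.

Isothermal ⇒ ΔU = 0, so Q = W = nRT ln(V₂/V₁).
Q = (4.03)(8.314)(359) ln(13.3/32.9) = 12028 × -0.9057 = -10894 J.

Q ≈ -10.9 kJ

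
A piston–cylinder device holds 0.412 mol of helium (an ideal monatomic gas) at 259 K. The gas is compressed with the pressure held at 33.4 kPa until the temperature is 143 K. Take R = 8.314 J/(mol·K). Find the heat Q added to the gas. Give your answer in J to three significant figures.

Isobaric: W = nRΔT = (0.412)(8.314)(-116) = -397.3 J.
ΔU = nCᵥΔT with Cᵥ = 3R/2: ΔU = (0.412)(12.47)(-116) = -596 J.
Q = ΔU + W = -596 − 397.3 = -993.4 J.

Q ≈ -993 J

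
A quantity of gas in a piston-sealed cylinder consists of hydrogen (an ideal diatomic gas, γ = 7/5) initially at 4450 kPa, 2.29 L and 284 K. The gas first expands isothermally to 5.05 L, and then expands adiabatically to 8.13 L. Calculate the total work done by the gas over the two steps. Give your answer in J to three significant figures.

W_total ≈ 12500 J

Step 1 (isothermal): W = P₁V₁ ln(V₂/V₁) = (10190) ln(5.05/2.29) = 8059 J.
After step 1: P = 2018 kPa, V = 5.05 L, T = 284 K.
Step 2 (adiabatic): W = (P₁V₁ − P₂V₂)/(γ−1) = (10190 − 8423)/0.4 = 4418 J.
W_total = 8059 + 4418 = 12477 J.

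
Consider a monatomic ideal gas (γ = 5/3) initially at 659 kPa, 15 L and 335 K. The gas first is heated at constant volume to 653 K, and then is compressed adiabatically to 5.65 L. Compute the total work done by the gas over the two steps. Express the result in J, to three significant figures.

Step 1 (isochoric): W = 0 (constant volume).
After step 1: P = 1285 kPa (V unchanged).
Step 2 (adiabatic): W = (P₁V₁ − P₂V₂)/(γ−1) = (19268 − 36944)/0.667 = -26513 J.
W_total = 0 − 26513 = -26513 J.

W_total ≈ -26500 J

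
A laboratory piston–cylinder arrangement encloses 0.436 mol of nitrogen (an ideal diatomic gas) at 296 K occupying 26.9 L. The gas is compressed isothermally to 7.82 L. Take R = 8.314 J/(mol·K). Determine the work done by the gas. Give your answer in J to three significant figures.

W ≈ -1330 J

Isothermal: W = nRT ln(V₂/V₁).
W = (0.436)(8.314)(296) × ln(7.82/26.9)
  = 1073 × -1.235
W_by_gas = -1326 J.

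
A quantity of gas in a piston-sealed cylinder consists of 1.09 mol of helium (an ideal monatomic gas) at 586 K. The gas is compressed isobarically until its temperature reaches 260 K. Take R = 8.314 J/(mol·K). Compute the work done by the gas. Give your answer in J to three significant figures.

Isobaric: W = P ΔV = nR ΔT.
W = (1.09)(8.314)(260 − 586) = -2954 J.

W ≈ -2950 J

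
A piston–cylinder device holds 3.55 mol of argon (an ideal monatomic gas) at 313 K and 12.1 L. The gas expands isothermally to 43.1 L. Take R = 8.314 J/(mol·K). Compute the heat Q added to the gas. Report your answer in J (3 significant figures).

Isothermal ⇒ ΔU = 0, so Q = W = nRT ln(V₂/V₁).
Q = (3.55)(8.314)(313) ln(43.1/12.1) = 9238 × 1.27 = 11735 J.

Q ≈ 11700 J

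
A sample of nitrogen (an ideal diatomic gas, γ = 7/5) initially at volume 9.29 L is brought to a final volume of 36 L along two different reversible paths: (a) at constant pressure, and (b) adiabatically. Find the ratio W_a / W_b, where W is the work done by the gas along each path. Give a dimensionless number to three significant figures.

W_a / W_b ≈ 2.75

Path (a) isobaric: W = P₁(V₂ − V₁) → W_a/(P₁V₁) = 2.875.
Path (b) adiabatic: W = P₁V₁(1 − (V₁/V₂)^(γ−1))/(γ−1) → W_b/(P₁V₁) = 1.046.
W_a / W_b = 2.875 / 1.046 = 2.749.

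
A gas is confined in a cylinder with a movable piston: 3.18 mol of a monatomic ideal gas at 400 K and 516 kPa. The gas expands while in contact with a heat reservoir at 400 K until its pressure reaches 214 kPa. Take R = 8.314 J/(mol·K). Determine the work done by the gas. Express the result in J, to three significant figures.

W ≈ 9310 J

Isothermal process: W = nRT ln(V₂/V₁) = nRT ln(P₁/P₂).
W = (3.18)(8.314)(400) × ln(516/214)
  = 10575 × ln(2.411) = 10575 × 0.8801
W_by_gas = 9308 J.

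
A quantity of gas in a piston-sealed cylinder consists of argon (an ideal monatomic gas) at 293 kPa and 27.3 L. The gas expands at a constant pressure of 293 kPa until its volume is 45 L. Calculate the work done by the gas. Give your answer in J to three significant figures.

Isobaric: W = P ΔV.
W = (293 kPa)(45 − 27.3 L) = (293)(17.7) = 5186 J.

W ≈ 5190 J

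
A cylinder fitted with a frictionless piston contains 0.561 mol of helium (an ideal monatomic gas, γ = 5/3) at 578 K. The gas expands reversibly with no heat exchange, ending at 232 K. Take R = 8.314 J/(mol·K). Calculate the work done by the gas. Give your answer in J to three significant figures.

Adiabatic ⇒ Q = 0, so W_by = −ΔU = nCᵥ(T₁ − T₂).
Cᵥ = 3R/2 = 12.47 J/(mol·K).
W = (0.561)(12.47)(578 − 232) = 2421 J.

W ≈ 2420 J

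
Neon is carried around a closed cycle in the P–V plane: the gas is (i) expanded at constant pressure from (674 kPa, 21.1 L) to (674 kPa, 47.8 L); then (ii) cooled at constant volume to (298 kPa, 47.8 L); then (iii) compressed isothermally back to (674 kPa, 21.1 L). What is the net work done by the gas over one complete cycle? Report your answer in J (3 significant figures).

W_net ≈ 6350 J

Leg (i): W = PΔV = (674)(47.8 − 21.1) = 17996 J.
Leg (ii): W = 0.
Leg (iii): W = PᵢVᵢ ln(V_f/Vᵢ) = (14244) ln(21.1/47.8) = -11648 J.
W_net = 17996 − 11648 = 6347 J.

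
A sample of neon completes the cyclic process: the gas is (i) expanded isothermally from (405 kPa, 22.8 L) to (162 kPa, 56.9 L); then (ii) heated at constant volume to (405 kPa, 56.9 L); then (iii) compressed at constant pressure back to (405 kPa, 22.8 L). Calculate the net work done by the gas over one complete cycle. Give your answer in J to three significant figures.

Leg (i): W = PᵢVᵢ ln(V_f/Vᵢ) = (9234) ln(56.9/22.8) = 8445 J.
Leg (ii): W = 0.
Leg (iii): W = PΔV = (405)(22.8 − 56.9) = -13810 J.
W_net = 8445 − 13810 = -5366 J.

W_net ≈ -5370 J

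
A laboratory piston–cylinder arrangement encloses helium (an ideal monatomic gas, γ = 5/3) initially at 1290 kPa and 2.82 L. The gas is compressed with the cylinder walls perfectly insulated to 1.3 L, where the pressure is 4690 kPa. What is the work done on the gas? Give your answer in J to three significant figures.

Adiabatic: W = (P₁V₁ − P₂V₂)/(γ − 1) with γ = 5/3.
P₁V₁ = 3638 J, P₂V₂ = 6097 J.
W = (3638 − 6097) / 0.6667 = -3689 J.
Work on gas = −W_by = 3689 J.

W ≈ 3690 J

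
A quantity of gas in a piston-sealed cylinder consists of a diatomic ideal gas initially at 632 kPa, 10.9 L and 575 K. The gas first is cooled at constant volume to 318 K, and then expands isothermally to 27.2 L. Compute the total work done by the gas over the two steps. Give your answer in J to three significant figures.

W_total ≈ 3480 J

Step 1 (isochoric): W = 0 (constant volume).
After step 1: P = 349.5 kPa (V unchanged).
Step 2 (isothermal): W = P₁V₁ ln(V₂/V₁) = (3810) ln(27.2/10.9) = 3484 J.
W_total = 0 + 3484 = 3484 J.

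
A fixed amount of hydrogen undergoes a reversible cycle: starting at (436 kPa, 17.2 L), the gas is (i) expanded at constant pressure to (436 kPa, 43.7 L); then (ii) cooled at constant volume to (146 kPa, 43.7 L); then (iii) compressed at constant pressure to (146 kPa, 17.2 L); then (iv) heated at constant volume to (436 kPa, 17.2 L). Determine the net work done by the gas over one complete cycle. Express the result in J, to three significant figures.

Constant-volume legs do no work.
W(i) = (436)(43.7 − 17.2) = 11554 J; W(iii) = (146)(17.2 − 43.7) = -3869 J.
W_net = 11554 − 3869 = 7685 J (the clockwise enclosed area).

W_net ≈ 7690 J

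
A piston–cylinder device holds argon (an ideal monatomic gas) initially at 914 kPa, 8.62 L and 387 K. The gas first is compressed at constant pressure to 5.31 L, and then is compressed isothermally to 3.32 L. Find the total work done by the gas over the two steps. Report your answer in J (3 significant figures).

W_total ≈ -5300 J

Step 1 (isobaric): W = PΔV = (914 kPa)(5.31 − 8.62 L) = -3025 J.
After step 1: P = 914 kPa, V = 5.31 L, T = 238.4 K.
Step 2 (isothermal): W = P₁V₁ ln(V₂/V₁) = (4853) ln(3.32/5.31) = -2279 J.
W_total = -3025 − 2279 = -5305 J.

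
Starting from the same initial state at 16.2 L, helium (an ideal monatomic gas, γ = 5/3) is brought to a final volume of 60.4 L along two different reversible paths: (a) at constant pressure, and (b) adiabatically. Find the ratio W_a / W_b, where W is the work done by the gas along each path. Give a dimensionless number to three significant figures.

Path (a) isobaric: W = P₁(V₂ − V₁) → W_a/(P₁V₁) = 2.728.
Path (b) adiabatic: W = P₁V₁(1 − (V₁/V₂)^(γ−1))/(γ−1) → W_b/(P₁V₁) = 0.8762.
W_a / W_b = 2.728 / 0.8762 = 3.114.

W_a / W_b ≈ 3.11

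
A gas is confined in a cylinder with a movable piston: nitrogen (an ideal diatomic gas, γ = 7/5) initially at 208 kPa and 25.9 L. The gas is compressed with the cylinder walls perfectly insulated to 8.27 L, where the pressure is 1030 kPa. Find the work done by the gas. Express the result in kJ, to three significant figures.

Adiabatic: W = (P₁V₁ − P₂V₂)/(γ − 1) with γ = 7/5.
P₁V₁ = 5387 J, P₂V₂ = 8518 J.
W = (5387 − 8518) / 0.4 = -7827 J.

W ≈ -7.83 kJ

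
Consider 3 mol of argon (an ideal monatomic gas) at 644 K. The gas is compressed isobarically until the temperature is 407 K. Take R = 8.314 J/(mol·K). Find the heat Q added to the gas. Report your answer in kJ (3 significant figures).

Q ≈ -14.8 kJ

Isobaric: W = nRΔT = (3)(8.314)(-237) = -5911 J.
ΔU = nCᵥΔT with Cᵥ = 3R/2: ΔU = (3)(12.47)(-237) = -8867 J.
Q = ΔU + W = -8867 − 5911 = -14778 J.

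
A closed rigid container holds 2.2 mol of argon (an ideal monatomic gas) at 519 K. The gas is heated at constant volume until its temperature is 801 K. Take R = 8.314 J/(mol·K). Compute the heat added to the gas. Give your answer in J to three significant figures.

Q ≈ 7740 J

Constant volume ⇒ W = 0, so Q = ΔU = nCᵥΔT with Cᵥ = 3R/2 = 12.47 J/(mol·K).
ΔU = (2.2)(12.47)(801 − 519) = 7737 J.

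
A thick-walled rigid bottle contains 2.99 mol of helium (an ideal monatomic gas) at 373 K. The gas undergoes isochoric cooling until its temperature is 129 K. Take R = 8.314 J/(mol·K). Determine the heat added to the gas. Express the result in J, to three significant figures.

Q ≈ -9100 J

Constant volume ⇒ W = 0, so Q = ΔU = nCᵥΔT with Cᵥ = 3R/2 = 12.47 J/(mol·K).
ΔU = (2.99)(12.47)(129 − 373) = -9098 J.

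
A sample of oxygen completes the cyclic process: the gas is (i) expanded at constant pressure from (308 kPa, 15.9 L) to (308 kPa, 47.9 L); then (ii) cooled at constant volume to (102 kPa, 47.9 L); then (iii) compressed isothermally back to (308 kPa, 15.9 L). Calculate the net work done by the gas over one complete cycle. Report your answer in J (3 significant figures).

W_net ≈ 4470 J

Leg (i): W = PΔV = (308)(47.9 − 15.9) = 9856 J.
Leg (ii): W = 0.
Leg (iii): W = PᵢVᵢ ln(V_f/Vᵢ) = (4886) ln(15.9/47.9) = -5388 J.
W_net = 9856 − 5388 = 4468 J.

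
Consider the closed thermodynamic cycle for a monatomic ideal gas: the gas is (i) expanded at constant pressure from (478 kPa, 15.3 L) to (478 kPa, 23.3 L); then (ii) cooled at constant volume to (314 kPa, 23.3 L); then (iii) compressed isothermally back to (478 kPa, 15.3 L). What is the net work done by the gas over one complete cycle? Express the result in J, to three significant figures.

W_net ≈ 747 J

Leg (i): W = PΔV = (478)(23.3 − 15.3) = 3824 J.
Leg (ii): W = 0.
Leg (iii): W = PᵢVᵢ ln(V_f/Vᵢ) = (7316) ln(15.3/23.3) = -3077 J.
W_net = 3824 − 3077 = 746.8 J.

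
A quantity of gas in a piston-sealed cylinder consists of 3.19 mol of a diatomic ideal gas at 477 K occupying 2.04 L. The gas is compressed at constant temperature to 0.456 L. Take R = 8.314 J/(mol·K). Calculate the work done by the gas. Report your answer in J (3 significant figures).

Isothermal: W = nRT ln(V₂/V₁).
W = (3.19)(8.314)(477) × ln(0.456/2.04)
  = 12651 × -1.498
W_by_gas = -18954 J.

W ≈ -19000 J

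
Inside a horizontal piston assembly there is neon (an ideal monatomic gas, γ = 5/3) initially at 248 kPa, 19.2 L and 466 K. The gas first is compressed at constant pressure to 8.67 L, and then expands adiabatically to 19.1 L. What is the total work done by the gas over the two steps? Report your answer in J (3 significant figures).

Step 1 (isobaric): W = PΔV = (248 kPa)(8.67 − 19.2 L) = -2611 J.
After step 1: P = 248 kPa, V = 8.67 L, T = 210.4 K.
Step 2 (adiabatic): W = (P₁V₁ − P₂V₂)/(γ−1) = (2150 − 1270)/0.667 = 1320 J.
W_total = -2611 + 1320 = -1291 J.

W_total ≈ -1290 J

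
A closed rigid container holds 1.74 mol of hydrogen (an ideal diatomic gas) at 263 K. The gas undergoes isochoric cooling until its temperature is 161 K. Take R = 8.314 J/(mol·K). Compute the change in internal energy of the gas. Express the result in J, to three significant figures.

Constant volume ⇒ W = 0, so Q = ΔU = nCᵥΔT with Cᵥ = 5R/2 = 20.79 J/(mol·K).
ΔU = (1.74)(20.79)(161 − 263) = -3689 J.

ΔU ≈ -3690 J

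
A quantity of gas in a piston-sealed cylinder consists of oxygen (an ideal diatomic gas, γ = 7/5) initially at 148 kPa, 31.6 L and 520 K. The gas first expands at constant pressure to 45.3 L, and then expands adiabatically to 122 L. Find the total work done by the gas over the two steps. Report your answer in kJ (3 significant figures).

Step 1 (isobaric): W = PΔV = (148 kPa)(45.3 − 31.6 L) = 2028 J.
After step 1: P = 148 kPa, V = 45.3 L, T = 745.4 K.
Step 2 (adiabatic): W = (P₁V₁ − P₂V₂)/(γ−1) = (6704 − 4511)/0.4 = 5484 J.
W_total = 2028 + 5484 = 7512 J.

W_total ≈ 7.51 kJ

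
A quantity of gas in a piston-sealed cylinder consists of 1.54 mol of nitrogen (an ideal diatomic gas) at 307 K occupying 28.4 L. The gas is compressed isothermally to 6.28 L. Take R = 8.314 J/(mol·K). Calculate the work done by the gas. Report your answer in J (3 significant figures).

Isothermal: W = nRT ln(V₂/V₁).
W = (1.54)(8.314)(307) × ln(6.28/28.4)
  = 3931 × -1.509
W_by_gas = -5931 J.

W ≈ -5930 J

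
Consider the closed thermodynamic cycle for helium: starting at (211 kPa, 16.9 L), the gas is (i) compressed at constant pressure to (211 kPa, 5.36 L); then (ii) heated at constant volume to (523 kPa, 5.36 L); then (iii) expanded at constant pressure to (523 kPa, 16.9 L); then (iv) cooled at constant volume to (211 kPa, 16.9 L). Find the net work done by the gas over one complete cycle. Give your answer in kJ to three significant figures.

Constant-volume legs do no work.
W(i) = (211)(5.36 − 16.9) = -2435 J; W(iii) = (523)(16.9 − 5.36) = 6035 J.
W_net = -2435 + 6035 = 3600 J (the clockwise enclosed area).

W_net ≈ 3.60 kJ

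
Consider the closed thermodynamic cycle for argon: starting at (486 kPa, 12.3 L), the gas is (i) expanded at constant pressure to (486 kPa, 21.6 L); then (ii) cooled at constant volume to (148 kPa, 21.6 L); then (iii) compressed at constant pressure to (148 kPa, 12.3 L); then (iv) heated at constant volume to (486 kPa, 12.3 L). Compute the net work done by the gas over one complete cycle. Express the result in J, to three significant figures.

W_net ≈ 3140 J

Constant-volume legs do no work.
W(i) = (486)(21.6 − 12.3) = 4520 J; W(iii) = (148)(12.3 − 21.6) = -1376 J.
W_net = 4520 − 1376 = 3143 J (the clockwise enclosed area).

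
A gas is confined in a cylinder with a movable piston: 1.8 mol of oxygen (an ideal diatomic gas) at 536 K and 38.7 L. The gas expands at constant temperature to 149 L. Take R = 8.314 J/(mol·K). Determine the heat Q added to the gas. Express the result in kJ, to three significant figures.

Isothermal ⇒ ΔU = 0, so Q = W = nRT ln(V₂/V₁).
Q = (1.8)(8.314)(536) ln(149/38.7) = 8021 × 1.348 = 10814 J.

Q ≈ 10.8 kJ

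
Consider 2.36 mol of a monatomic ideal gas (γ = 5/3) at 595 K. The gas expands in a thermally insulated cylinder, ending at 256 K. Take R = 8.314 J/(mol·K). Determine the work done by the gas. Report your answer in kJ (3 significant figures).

W ≈ 9.98 kJ

Adiabatic ⇒ Q = 0, so W_by = −ΔU = nCᵥ(T₁ − T₂).
Cᵥ = 3R/2 = 12.47 J/(mol·K).
W = (2.36)(12.47)(595 − 256) = 9977 J.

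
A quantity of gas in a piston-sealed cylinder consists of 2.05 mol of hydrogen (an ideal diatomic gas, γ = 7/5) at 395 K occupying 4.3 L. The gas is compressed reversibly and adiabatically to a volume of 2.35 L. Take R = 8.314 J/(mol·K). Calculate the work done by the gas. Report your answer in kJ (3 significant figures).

W ≈ -4.60 kJ

Adiabatic: TV^(γ−1) = const with γ = 7/5.
T₂ = T₁ (V₁/V₂)^(γ−1) = 395 × (4.3/2.35)^0.4 = 395 × 1.273 = 503 K.
W_by = nCᵥ(T₁ − T₂) = (2.05)(20.79)(395 − 503) = -4601 J.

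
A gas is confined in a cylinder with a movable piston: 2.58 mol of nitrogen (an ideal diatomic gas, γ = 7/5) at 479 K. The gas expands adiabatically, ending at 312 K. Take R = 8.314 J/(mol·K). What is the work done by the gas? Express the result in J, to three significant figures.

Adiabatic ⇒ Q = 0, so W_by = −ΔU = nCᵥ(T₁ − T₂).
Cᵥ = 5R/2 = 20.79 J/(mol·K).
W = (2.58)(20.79)(479 − 312) = 8955 J.

W ≈ 8960 J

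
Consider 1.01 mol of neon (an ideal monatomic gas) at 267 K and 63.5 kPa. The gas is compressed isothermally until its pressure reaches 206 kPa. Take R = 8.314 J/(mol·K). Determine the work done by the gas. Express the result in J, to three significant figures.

Isothermal process: W = nRT ln(V₂/V₁) = nRT ln(P₁/P₂).
W = (1.01)(8.314)(267) × ln(63.5/206)
  = 2242 × ln(0.3083) = 2242 × -1.177
W_by_gas = -2639 J.

W ≈ -2640 J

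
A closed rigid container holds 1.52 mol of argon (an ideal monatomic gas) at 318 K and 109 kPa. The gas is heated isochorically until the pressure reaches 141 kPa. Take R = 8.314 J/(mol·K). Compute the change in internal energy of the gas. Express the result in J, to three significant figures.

Constant volume ⇒ W = 0, so Q = ΔU = nCᵥΔT with Cᵥ = 3R/2 = 12.47 J/(mol·K).
At constant V, T₂/T₁ = P₂/P₁ ⇒ ΔT = T₁(P₂/P₁ − 1) = 318·(141/109 − 1) = 93.36 K.
ΔU = (1.52)(12.47)(93.36) = 1770 J.

ΔU ≈ 1770 J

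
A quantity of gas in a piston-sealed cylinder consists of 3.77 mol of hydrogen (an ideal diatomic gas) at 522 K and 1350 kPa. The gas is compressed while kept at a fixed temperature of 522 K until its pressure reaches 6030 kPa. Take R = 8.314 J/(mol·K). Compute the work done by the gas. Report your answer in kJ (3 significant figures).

Isothermal process: W = nRT ln(V₂/V₁) = nRT ln(P₁/P₂).
W = (3.77)(8.314)(522) × ln(1350/6030)
  = 16361 × ln(0.2239) = 16361 × -1.497
W_by_gas = -24487 J.

W ≈ -24.5 kJ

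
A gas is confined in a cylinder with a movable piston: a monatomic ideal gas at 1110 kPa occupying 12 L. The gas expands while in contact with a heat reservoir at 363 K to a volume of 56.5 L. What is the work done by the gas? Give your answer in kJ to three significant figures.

W ≈ 20.6 kJ

Isothermal: W = nRT ln(V₂/V₁) = P₁V₁ ln(V₂/V₁).
P₁V₁ = (1110 kPa)(12 L) = 13320 J.
W = 13320 × ln(56.5/12) = 13320 × 1.549
W_by_gas = 20637 J.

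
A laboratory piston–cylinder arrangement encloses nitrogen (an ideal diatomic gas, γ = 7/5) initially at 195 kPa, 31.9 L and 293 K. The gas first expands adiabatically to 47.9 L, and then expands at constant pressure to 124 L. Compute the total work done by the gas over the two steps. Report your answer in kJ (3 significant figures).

W_total ≈ 10.7 kJ

Step 1 (adiabatic): W = (P₁V₁ − P₂V₂)/(γ−1) = (6220 − 5287)/0.4 = 2334 J.
After step 1: P = 110.4 kPa, V = 47.9 L, T = 249 K.
Step 2 (isobaric): W = PΔV = (110.4 kPa)(124 − 47.9 L) = 8400 J.
W_total = 2334 + 8400 = 10733 J.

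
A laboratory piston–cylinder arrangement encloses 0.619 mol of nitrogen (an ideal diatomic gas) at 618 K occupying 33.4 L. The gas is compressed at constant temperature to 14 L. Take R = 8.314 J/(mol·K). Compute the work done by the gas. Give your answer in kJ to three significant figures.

Isothermal: W = nRT ln(V₂/V₁).
W = (0.619)(8.314)(618) × ln(14/33.4)
  = 3180 × -0.8695
W_by_gas = -2765 J.

W ≈ -2.77 kJ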